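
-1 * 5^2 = -25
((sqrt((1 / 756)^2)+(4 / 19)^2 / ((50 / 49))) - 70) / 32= -477297623 / 218332800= -2.19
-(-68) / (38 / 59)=2006 / 19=105.58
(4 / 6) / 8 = 1 / 12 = 0.08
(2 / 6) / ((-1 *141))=-1 / 423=-0.00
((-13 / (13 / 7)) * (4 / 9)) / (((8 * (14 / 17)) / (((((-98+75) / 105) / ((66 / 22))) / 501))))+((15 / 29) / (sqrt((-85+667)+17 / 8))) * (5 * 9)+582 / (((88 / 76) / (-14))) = -439769799739 / 62494740+1350 * sqrt(9346) / 135517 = -7035.95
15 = 15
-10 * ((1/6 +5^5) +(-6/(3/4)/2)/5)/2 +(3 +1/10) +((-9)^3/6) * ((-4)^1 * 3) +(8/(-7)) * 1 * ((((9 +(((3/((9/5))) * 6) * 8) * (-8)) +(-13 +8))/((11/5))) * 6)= -14066047/1155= -12178.40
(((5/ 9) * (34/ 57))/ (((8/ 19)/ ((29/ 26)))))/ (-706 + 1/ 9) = -2465/ 1982136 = -0.00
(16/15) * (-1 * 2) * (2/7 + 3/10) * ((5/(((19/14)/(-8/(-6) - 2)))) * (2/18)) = 2624/7695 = 0.34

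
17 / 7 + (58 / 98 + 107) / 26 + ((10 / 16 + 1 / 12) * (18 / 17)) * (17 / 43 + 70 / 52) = 1725161 / 219128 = 7.87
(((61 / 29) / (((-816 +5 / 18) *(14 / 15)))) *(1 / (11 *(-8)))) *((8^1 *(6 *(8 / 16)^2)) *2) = 0.00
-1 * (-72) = 72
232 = 232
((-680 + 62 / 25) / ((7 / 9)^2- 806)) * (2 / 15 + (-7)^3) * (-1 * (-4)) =-9408110472 / 8154625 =-1153.71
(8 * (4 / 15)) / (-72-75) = -32 / 2205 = -0.01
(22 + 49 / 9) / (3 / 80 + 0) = 19760 / 27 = 731.85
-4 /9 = -0.44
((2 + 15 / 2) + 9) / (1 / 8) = 148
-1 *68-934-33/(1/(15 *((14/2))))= -4467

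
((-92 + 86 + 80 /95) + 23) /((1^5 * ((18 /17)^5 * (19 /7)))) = 1123106887 /227378016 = 4.94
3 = 3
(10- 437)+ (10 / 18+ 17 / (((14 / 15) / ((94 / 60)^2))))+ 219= -410101 / 2520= -162.74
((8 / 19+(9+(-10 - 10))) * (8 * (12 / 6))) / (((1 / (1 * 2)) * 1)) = -6432 / 19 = -338.53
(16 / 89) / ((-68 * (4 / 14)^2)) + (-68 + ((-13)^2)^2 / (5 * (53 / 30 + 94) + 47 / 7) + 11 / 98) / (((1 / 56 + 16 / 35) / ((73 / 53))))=-40070618564091 / 1522458971887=-26.32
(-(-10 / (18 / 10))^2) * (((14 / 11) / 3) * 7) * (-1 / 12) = 61250 / 8019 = 7.64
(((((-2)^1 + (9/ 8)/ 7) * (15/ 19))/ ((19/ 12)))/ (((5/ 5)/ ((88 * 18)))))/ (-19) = 3670920/ 48013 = 76.46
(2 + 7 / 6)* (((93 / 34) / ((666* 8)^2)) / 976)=589 / 1884027174912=0.00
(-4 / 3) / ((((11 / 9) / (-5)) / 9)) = 49.09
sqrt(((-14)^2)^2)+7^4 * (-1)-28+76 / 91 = -203127 / 91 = -2232.16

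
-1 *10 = -10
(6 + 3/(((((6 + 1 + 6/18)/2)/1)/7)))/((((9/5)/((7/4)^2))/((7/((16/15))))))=368725/2816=130.94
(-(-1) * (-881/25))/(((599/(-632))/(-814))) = -453228688/14975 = -30265.69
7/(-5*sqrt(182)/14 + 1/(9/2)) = -2835*sqrt(182)/26269-1764/26269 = -1.52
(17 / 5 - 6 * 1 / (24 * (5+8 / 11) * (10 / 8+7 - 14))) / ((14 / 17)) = 4.14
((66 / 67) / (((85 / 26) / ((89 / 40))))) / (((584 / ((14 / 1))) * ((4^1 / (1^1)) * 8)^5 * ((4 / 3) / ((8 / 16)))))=801801 / 4463920572006400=0.00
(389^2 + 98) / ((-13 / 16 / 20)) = -48454080 / 13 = -3727236.92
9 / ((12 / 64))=48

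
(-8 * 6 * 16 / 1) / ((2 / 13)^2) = -32448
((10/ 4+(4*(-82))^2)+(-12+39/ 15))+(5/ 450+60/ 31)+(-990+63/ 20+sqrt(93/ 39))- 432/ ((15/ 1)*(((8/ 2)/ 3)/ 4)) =sqrt(403)/ 13+118860469/ 1116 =106507.34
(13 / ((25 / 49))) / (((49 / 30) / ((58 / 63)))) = 1508 / 105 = 14.36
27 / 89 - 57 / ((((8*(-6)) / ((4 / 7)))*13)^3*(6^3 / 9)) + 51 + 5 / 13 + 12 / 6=49776576387227 / 927145529856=53.69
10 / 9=1.11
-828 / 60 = -69 / 5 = -13.80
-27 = -27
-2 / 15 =-0.13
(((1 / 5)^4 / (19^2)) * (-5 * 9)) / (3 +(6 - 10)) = 9 / 45125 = 0.00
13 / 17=0.76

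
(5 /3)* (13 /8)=65 /24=2.71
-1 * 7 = -7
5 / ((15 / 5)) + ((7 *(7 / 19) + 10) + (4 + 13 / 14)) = 15301 / 798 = 19.17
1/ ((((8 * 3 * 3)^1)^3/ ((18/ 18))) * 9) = 1/ 3359232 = 0.00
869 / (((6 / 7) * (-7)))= -869 / 6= -144.83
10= 10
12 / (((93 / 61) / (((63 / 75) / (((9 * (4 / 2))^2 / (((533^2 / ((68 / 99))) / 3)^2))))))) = 4169865831438307 / 10750800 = 387865631.53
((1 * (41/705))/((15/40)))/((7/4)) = 1312/14805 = 0.09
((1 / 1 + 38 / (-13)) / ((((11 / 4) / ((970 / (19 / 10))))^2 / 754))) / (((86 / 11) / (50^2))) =-2728610000000000 / 170753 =-15979865653.90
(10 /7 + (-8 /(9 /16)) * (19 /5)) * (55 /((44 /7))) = -8287 /18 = -460.39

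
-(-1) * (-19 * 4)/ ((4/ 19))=-361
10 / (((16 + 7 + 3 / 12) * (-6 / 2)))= -40 / 279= -0.14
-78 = -78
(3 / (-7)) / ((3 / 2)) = -2 / 7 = -0.29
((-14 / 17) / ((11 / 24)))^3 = -37933056 / 6539203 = -5.80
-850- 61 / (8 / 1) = -857.62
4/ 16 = 1/ 4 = 0.25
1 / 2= 0.50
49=49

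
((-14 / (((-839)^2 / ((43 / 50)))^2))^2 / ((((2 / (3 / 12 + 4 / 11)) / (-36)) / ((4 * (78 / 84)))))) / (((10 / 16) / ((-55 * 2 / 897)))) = 7753840668 / 2205888503827875263242133984375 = 0.00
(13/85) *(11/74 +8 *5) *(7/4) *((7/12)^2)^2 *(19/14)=1761942637/1043435520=1.69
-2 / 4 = -0.50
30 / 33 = 10 / 11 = 0.91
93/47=1.98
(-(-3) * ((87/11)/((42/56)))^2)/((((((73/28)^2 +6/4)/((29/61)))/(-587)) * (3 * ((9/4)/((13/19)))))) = -9338378742784/8210292255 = -1137.40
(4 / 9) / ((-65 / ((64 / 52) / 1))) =-64 / 7605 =-0.01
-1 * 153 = -153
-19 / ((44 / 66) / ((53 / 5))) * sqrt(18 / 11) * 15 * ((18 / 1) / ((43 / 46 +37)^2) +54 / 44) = -7186.66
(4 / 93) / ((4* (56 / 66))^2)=363 / 97216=0.00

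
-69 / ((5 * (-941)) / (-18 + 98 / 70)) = -5727 / 23525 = -0.24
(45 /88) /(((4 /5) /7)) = 1575 /352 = 4.47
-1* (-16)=16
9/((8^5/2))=9/16384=0.00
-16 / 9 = -1.78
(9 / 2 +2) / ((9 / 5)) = 65 / 18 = 3.61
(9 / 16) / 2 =9 / 32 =0.28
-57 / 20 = -2.85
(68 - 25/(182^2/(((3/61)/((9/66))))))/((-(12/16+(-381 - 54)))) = 137397802/877429917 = 0.16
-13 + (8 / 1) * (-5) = -53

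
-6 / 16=-3 / 8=-0.38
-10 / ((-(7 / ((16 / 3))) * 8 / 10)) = 200 / 21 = 9.52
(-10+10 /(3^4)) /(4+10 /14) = -5600 /2673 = -2.10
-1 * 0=0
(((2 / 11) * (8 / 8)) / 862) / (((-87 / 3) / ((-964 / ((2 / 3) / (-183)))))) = -264618 / 137489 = -1.92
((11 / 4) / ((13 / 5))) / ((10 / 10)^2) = 55 / 52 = 1.06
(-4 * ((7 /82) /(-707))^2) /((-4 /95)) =95 /68591524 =0.00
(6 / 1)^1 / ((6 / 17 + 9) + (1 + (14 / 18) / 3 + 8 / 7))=19278 / 37769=0.51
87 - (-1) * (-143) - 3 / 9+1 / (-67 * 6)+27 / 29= -215303 / 3886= -55.40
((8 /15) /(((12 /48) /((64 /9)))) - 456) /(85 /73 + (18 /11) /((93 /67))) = -1481432216 /7874685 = -188.13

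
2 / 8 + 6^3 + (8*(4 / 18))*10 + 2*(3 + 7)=9145 / 36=254.03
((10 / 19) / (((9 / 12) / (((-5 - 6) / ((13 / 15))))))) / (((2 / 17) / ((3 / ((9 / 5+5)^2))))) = -20625 / 4199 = -4.91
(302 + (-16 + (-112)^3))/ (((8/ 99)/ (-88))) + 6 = 1529655144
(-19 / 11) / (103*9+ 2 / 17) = -0.00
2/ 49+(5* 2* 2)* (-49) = -48018/ 49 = -979.96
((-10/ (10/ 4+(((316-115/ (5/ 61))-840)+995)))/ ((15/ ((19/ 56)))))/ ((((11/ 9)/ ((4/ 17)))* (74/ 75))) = 4275/ 90036947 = 0.00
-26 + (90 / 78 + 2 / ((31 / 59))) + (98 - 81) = -1628 / 403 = -4.04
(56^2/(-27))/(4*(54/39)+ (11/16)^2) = -10436608/540135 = -19.32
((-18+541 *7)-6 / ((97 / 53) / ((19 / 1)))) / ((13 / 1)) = 359551 / 1261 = 285.13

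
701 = 701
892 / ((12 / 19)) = 4237 / 3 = 1412.33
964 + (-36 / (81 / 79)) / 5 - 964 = -316 / 45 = -7.02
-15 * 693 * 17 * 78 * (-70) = 964863900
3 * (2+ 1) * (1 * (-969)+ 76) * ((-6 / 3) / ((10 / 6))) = 9644.40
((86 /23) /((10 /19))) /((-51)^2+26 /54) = 22059 /8077600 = 0.00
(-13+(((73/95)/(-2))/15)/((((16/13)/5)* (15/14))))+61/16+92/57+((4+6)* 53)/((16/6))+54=2095429/8550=245.08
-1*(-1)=1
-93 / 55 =-1.69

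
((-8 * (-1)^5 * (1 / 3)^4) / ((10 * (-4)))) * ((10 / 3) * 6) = -4 / 81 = -0.05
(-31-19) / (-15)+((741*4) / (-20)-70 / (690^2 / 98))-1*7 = -3615529 / 23805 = -151.88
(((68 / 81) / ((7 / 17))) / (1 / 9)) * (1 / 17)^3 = 4 / 1071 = 0.00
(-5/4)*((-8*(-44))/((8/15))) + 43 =-782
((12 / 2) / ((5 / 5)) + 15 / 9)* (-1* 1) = -23 / 3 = -7.67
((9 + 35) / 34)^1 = 22 / 17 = 1.29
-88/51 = -1.73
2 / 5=0.40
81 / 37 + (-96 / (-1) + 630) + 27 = 27942 / 37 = 755.19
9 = 9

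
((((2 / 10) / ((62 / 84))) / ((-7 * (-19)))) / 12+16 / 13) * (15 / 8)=282759 / 122512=2.31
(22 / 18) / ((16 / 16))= 11 / 9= 1.22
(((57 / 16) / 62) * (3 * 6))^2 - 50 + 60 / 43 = -502857173 / 10578688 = -47.53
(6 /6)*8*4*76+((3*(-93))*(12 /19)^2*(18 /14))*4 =4699328 /2527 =1859.65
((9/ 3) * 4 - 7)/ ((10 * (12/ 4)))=1/ 6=0.17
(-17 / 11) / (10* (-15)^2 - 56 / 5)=-85 / 123134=-0.00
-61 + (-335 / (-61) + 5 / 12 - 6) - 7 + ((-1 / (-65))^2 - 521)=-1821882643 / 3092700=-589.09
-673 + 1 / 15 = -10094 / 15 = -672.93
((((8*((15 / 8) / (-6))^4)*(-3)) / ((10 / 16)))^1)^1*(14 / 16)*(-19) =49875 / 8192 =6.09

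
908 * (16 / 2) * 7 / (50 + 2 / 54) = 196128 / 193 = 1016.21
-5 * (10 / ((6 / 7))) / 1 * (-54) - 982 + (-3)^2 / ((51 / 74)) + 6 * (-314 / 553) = 20472106 / 9401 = 2177.65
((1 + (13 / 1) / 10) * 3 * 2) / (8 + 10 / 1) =23 / 30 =0.77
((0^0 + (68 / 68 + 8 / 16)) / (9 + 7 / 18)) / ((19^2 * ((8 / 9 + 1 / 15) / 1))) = 2025 / 2623387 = 0.00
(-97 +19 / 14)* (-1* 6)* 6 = 24102 / 7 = 3443.14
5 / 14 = 0.36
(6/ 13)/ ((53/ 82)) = 492/ 689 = 0.71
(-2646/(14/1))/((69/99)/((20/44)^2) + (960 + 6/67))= -949725/4841401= -0.20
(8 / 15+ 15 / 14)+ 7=1807 / 210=8.60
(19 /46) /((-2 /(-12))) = 57 /23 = 2.48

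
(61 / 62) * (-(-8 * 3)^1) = 732 / 31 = 23.61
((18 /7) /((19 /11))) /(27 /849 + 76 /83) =1.57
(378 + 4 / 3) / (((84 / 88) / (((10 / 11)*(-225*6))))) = -3414000 / 7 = -487714.29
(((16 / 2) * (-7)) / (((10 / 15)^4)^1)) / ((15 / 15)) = -567 / 2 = -283.50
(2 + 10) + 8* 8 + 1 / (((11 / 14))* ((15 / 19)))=12806 / 165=77.61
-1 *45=-45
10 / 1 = 10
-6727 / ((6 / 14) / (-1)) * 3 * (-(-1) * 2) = 94178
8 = 8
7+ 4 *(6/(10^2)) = 181/25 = 7.24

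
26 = 26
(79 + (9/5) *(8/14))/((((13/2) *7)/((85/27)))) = 95234/17199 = 5.54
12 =12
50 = 50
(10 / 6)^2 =25 / 9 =2.78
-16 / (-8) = 2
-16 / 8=-2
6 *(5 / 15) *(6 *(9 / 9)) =12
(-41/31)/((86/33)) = -1353/2666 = -0.51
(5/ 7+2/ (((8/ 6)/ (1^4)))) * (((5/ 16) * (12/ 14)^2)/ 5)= 279/ 2744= 0.10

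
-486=-486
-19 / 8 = -2.38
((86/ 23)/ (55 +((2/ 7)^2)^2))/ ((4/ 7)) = 722701/ 6075266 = 0.12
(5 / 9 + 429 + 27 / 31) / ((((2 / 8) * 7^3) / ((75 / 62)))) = 6004450 / 988869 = 6.07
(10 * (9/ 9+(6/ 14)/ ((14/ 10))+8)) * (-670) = -3055200/ 49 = -62351.02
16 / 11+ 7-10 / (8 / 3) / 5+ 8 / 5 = 2047 / 220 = 9.30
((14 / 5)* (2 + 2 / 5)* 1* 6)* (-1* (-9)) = 9072 / 25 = 362.88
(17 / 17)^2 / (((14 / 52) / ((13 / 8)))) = 169 / 28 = 6.04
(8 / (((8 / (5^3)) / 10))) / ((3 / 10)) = 12500 / 3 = 4166.67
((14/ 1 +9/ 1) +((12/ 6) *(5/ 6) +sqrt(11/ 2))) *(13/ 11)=13 *sqrt(22)/ 22 +962/ 33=31.92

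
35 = 35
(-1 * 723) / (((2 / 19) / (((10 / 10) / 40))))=-13737 / 80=-171.71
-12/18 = -2/3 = -0.67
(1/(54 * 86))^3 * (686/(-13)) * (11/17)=-3773/11067229379232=-0.00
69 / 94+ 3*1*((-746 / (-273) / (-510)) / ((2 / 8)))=1460897 / 2181270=0.67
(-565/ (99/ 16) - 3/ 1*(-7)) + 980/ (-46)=-208613/ 2277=-91.62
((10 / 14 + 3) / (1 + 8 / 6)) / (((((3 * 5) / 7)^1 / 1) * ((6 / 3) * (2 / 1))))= 13 / 70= 0.19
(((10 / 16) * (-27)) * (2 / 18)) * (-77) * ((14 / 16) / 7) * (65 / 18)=25025 / 384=65.17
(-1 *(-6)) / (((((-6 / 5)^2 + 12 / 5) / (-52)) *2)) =-325 / 8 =-40.62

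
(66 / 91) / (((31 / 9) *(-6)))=-99 / 2821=-0.04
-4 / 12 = -1 / 3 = -0.33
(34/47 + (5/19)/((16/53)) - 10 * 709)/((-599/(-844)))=-21369896219/2139628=-9987.67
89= 89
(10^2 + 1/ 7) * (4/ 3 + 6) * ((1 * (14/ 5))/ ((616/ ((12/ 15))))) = 1402/ 525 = 2.67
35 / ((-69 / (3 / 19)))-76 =-33247 / 437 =-76.08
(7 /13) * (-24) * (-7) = 1176 /13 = 90.46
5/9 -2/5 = 7/45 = 0.16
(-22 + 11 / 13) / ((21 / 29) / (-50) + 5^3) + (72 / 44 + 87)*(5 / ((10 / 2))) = 88.47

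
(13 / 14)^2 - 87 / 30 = -1997 / 980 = -2.04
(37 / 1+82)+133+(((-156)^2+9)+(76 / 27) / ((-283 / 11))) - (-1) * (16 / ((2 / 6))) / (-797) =149791671509 / 6089877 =24596.83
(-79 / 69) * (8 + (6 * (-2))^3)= 135880 / 69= 1969.28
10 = 10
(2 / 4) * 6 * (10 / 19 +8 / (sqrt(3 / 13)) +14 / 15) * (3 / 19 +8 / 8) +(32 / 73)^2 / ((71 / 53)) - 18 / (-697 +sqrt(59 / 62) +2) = 2 * sqrt(3658) / 3327499 +11907089697626572 / 2272475495424505 +176 * sqrt(39) / 19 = 63.09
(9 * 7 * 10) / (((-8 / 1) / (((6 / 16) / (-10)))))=189 / 64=2.95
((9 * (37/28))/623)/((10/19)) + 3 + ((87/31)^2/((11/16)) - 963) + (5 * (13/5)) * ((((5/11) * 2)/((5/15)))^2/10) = -19043445322353/20284057640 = -938.84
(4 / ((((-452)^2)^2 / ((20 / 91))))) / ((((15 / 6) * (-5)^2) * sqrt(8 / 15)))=sqrt(30) / 11869847880800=0.00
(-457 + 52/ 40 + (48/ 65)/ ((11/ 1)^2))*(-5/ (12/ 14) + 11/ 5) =52087939/ 31460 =1655.69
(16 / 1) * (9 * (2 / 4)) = 72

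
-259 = -259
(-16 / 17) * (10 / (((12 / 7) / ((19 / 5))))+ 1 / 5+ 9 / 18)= -5488 / 255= -21.52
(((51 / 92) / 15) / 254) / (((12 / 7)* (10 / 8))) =119 / 1752600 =0.00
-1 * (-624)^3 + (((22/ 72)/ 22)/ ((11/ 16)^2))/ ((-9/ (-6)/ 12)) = 264595009792/ 1089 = 242970624.24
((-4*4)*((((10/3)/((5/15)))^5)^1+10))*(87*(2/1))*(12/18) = -185618560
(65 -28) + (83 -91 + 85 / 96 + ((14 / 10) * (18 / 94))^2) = 158821549 / 5301600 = 29.96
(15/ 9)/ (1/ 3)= 5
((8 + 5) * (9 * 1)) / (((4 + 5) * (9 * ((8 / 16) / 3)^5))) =11232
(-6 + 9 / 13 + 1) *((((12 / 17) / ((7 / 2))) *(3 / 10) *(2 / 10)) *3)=-864 / 5525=-0.16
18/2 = 9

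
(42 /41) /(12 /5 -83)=-210 /16523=-0.01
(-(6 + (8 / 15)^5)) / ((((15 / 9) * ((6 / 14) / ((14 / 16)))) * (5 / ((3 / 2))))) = -112430941 / 50625000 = -2.22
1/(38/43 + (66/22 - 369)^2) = 43/5760146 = 0.00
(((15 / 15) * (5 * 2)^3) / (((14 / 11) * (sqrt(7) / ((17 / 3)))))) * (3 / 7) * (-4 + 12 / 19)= -5984000 * sqrt(7) / 6517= -2429.37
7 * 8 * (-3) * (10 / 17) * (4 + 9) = -21840 / 17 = -1284.71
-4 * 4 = -16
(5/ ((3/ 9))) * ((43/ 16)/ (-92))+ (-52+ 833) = 1148987/ 1472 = 780.56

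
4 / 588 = 1 / 147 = 0.01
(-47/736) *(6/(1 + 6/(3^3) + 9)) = -1269/33856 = -0.04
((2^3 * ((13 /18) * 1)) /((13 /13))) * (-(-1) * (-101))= -5252 /9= -583.56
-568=-568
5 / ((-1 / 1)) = -5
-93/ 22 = -4.23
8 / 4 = 2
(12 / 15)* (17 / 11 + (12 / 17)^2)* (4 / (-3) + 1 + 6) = 25988 / 2805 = 9.26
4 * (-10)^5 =-400000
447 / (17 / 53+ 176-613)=-23691 / 23144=-1.02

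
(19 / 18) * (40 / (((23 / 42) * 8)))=9.64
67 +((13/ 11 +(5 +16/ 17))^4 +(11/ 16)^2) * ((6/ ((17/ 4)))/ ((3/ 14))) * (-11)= -5639994317920335/ 30237274672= -186524.56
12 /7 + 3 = 33 /7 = 4.71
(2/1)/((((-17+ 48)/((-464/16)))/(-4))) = 232/31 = 7.48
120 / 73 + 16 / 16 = 2.64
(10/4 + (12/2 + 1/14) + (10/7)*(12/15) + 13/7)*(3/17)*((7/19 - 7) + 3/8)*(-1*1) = 231093/18088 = 12.78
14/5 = 2.80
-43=-43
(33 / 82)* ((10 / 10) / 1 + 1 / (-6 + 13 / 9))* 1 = 528 / 1681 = 0.31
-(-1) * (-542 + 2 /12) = -3251 /6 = -541.83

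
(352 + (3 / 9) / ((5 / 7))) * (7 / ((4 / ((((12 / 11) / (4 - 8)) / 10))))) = -37009 / 2200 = -16.82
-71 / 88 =-0.81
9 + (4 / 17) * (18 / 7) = 1143 / 119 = 9.61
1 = 1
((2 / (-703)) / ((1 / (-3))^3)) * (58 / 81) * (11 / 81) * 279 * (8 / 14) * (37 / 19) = 158224 / 68229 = 2.32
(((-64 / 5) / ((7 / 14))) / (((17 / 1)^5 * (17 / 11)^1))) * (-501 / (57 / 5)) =235136 / 458613811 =0.00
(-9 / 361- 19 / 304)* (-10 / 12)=2525 / 34656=0.07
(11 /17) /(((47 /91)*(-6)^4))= 1001 /1035504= 0.00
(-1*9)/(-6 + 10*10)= -9/94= -0.10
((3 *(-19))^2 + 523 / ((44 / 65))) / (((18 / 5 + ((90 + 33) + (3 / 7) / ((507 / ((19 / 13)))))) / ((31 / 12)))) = 421806061495 / 5140081056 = 82.06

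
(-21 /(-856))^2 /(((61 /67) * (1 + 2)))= 9849 /44696896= 0.00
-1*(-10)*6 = 60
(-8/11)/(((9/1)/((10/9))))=-80/891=-0.09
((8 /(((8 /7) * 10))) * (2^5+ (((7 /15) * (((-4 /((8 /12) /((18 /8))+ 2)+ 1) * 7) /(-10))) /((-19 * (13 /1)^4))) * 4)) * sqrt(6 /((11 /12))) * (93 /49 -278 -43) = -631285164382056 * sqrt(22) /161915879125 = -18287.21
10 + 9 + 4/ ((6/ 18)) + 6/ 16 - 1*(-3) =275/ 8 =34.38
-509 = -509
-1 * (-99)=99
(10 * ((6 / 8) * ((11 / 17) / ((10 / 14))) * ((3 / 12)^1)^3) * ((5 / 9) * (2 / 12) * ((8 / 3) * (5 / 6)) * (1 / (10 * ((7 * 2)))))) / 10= 11 / 705024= 0.00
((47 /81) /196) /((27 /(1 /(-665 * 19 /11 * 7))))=-517 /37912126140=-0.00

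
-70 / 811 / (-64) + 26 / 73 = 0.36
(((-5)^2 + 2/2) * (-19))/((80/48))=-1482/5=-296.40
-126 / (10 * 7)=-9 / 5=-1.80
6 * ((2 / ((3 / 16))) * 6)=384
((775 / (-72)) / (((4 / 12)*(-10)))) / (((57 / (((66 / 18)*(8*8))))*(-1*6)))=-3410 / 1539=-2.22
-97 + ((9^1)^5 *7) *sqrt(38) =-97 + 413343 *sqrt(38) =2547920.38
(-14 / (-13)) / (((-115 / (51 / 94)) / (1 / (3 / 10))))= -238 / 14053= -0.02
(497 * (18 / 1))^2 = 80030916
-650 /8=-325 /4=-81.25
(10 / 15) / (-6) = -1 / 9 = -0.11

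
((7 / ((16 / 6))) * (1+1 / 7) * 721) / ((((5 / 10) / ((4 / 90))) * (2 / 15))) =1442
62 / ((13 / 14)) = 868 / 13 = 66.77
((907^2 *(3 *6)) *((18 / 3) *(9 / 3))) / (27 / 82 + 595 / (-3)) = -65568415896 / 48709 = -1346125.27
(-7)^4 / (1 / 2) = 4802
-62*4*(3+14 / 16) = -961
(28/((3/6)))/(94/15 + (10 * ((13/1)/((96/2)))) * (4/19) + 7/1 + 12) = 10640/4909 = 2.17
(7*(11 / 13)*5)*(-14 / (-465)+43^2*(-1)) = -66202367 / 1209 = -54757.95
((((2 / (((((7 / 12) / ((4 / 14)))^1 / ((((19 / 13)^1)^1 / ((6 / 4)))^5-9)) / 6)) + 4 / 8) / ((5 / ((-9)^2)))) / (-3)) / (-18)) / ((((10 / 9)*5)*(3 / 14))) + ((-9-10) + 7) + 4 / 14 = -92075906233 / 3898576500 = -23.62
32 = 32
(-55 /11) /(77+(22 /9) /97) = -4365 /67243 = -0.06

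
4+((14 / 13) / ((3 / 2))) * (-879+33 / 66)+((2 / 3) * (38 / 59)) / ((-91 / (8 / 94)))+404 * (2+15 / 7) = 792606286 / 757029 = 1047.00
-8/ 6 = -4/ 3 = -1.33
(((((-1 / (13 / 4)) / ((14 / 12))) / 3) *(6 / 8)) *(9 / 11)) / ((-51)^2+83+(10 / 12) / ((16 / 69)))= -1728 / 86089003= -0.00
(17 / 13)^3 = 4913 / 2197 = 2.24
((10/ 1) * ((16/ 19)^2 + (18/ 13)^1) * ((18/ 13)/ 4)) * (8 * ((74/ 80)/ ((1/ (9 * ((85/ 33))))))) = 1243.30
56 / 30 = 1.87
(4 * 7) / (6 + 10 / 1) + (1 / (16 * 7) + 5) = 757 / 112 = 6.76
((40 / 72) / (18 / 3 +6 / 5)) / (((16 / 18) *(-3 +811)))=25 / 232704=0.00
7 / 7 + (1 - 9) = -7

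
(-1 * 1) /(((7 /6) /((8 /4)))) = -12 /7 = -1.71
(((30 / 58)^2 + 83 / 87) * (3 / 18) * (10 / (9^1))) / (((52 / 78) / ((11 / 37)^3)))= 10255355 / 1150177671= 0.01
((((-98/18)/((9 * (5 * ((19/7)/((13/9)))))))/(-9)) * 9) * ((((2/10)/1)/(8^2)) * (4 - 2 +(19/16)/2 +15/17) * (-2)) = -8431969/6027955200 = -0.00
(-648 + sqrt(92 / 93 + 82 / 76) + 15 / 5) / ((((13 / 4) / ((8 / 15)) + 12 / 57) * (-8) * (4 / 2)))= 24510 / 3833 - sqrt(25830006) / 356469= 6.38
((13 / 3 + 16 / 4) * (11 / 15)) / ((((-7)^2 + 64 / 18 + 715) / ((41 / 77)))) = 205 / 48356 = 0.00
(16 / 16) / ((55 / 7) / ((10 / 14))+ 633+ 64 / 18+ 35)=9 / 6143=0.00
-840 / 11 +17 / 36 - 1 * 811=-351209 / 396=-886.89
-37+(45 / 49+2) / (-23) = -41842 / 1127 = -37.13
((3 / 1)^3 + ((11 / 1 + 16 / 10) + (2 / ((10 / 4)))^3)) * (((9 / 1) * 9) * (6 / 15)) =812268 / 625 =1299.63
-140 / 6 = -70 / 3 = -23.33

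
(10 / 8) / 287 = 5 / 1148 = 0.00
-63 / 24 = -21 / 8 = -2.62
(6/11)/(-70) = -3/385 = -0.01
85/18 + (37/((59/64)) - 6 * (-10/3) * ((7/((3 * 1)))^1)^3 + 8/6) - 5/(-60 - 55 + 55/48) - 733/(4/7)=-6842303693/6964596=-982.44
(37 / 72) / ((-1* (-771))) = 37 / 55512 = 0.00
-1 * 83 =-83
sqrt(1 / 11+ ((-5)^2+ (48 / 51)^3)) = 2 *sqrt(65498807) / 3179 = 5.09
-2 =-2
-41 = -41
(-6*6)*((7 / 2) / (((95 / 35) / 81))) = -71442 / 19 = -3760.11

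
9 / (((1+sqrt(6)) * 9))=0.29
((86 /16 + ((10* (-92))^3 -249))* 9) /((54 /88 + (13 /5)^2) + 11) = -5139342407925 /13474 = -381426629.65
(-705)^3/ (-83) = 350402625/ 83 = 4221718.37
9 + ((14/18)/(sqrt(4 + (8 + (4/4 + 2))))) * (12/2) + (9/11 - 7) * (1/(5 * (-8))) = 10.36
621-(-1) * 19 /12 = 7471 /12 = 622.58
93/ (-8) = -93/ 8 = -11.62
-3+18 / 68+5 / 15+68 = 6691 / 102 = 65.60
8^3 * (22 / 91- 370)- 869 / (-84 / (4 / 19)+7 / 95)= -93270106049 / 492674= -189314.04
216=216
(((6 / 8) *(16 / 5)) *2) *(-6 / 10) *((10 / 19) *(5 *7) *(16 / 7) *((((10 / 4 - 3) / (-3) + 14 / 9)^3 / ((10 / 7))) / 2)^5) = -394380658296933636424686457 / 178036349601488486400000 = -2215.17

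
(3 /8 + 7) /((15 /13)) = 767 /120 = 6.39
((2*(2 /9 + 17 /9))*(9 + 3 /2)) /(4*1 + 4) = 5.54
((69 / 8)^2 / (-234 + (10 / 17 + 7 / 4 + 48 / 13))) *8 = -350727 / 134350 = -2.61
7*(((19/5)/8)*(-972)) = -32319/10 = -3231.90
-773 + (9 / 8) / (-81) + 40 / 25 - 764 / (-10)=-50041 / 72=-695.01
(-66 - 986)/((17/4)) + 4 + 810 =9630/17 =566.47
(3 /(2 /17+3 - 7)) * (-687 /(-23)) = -11679 /506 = -23.08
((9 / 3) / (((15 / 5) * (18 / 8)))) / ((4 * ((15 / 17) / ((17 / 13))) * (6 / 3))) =289 / 3510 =0.08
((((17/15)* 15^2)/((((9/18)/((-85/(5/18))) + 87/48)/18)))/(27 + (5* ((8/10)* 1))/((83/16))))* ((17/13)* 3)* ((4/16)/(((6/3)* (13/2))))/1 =2378167128/345370597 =6.89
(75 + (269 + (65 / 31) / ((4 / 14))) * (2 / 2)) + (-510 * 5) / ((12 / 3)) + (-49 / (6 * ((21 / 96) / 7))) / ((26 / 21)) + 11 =-486.24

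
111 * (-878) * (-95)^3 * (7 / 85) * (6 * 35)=24566067508500 / 17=1445062794617.65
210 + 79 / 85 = 17929 / 85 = 210.93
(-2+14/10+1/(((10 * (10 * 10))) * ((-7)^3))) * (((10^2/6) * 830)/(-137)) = 17081483/281946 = 60.58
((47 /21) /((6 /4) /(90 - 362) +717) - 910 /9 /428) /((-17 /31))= 4222470971 /9932885970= 0.43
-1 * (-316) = 316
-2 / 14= -1 / 7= -0.14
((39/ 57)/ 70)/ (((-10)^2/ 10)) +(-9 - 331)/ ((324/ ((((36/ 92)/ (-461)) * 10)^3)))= 15506532340951/ 15853966098819100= 0.00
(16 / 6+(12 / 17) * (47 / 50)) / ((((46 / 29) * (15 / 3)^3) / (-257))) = -15822719 / 3665625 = -4.32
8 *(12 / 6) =16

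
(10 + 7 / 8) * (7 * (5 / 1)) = 3045 / 8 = 380.62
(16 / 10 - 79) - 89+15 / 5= -817 / 5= -163.40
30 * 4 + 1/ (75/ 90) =606/ 5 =121.20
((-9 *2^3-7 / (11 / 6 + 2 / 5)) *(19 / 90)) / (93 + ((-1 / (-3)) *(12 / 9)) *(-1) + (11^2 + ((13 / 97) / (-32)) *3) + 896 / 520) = -1929753696 / 26189545379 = -0.07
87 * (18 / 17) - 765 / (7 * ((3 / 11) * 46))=456567 / 5474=83.41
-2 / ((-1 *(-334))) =-1 / 167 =-0.01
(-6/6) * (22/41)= -22/41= -0.54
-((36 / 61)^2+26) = -98042 / 3721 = -26.35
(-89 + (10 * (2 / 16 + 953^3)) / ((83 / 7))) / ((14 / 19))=4604582740893 / 4648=990658937.37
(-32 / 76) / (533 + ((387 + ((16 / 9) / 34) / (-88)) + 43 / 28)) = -376992 / 825101999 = -0.00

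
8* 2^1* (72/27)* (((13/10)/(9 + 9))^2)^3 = 4826809/797161500000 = 0.00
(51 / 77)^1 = 51 / 77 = 0.66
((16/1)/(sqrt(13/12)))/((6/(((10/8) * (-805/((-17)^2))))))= -8.92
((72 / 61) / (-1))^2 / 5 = 5184 / 18605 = 0.28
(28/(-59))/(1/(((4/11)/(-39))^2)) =-448/10858419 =-0.00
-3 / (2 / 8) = -12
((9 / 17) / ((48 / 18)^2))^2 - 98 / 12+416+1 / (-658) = 476498948027 / 1168355328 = 407.84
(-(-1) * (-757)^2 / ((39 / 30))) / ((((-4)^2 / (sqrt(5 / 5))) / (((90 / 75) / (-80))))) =-1719147 / 4160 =-413.26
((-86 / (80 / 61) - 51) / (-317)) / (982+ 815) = 4663 / 22785960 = 0.00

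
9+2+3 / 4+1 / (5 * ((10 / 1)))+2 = 1377 / 100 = 13.77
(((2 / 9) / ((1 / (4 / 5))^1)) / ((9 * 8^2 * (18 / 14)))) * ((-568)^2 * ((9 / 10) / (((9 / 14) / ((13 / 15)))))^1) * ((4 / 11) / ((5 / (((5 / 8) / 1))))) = 12844468 / 3007125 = 4.27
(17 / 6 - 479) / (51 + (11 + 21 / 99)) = -31427 / 4106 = -7.65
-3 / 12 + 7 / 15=13 / 60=0.22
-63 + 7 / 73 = -4592 / 73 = -62.90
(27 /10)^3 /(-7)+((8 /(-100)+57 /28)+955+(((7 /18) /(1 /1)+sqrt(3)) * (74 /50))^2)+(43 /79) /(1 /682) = 9583 * sqrt(3) /5625+298379949359 /223965000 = 1335.21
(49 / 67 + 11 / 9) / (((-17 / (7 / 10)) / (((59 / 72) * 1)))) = -243257 / 3690360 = -0.07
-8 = -8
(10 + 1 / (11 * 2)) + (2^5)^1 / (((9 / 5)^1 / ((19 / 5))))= 15365 / 198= 77.60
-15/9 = -5/3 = -1.67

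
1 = 1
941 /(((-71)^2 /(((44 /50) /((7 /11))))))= 227722 /882175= 0.26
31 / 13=2.38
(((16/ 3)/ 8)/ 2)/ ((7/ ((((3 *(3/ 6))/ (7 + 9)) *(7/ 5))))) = 1/ 160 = 0.01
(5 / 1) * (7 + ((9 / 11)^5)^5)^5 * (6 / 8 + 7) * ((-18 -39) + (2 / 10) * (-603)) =-116214233.56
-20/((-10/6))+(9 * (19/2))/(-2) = -123/4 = -30.75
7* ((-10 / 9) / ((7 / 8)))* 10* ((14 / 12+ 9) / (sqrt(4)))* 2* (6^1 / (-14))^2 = -24400 / 147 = -165.99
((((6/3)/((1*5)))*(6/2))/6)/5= 1/25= 0.04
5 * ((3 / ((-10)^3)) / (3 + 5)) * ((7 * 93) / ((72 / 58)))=-6293 / 6400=-0.98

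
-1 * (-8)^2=-64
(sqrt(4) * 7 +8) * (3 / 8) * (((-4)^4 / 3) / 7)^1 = 704 / 7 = 100.57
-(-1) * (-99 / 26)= -99 / 26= -3.81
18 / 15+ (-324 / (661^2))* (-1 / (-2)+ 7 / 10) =2619582 / 2184605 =1.20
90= 90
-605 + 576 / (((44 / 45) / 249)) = 1606865 / 11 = 146078.64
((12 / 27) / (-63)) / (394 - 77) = -4 / 179739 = -0.00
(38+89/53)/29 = 2103/1537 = 1.37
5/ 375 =1/ 75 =0.01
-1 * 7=-7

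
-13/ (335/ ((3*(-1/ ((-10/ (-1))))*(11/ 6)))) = 143/ 6700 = 0.02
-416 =-416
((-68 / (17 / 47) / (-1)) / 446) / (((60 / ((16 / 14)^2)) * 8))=188 / 163905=0.00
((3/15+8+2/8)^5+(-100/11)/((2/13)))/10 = 1514363410339/352000000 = 4302.17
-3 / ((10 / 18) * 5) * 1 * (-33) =891 / 25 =35.64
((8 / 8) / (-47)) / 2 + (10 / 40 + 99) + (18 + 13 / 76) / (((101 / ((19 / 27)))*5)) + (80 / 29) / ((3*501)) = 99.27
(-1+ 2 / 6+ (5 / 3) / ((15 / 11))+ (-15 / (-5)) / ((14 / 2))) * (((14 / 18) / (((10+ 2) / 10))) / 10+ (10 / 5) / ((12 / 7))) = 589 / 486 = 1.21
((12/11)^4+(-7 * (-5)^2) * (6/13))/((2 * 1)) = -7551741/190333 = -39.68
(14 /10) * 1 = 7 /5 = 1.40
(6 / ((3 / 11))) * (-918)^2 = 18539928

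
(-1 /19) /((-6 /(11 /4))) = 0.02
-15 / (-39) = 0.38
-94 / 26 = -47 / 13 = -3.62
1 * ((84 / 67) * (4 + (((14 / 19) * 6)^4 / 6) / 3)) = 276127824 / 8731507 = 31.62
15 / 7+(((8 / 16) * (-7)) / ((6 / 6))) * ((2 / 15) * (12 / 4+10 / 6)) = -11 / 315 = -0.03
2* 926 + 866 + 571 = 3289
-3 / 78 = -1 / 26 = -0.04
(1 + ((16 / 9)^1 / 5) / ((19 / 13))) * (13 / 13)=1063 / 855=1.24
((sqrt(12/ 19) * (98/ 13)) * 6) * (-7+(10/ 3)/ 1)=-4312 * sqrt(57)/ 247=-131.80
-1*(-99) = 99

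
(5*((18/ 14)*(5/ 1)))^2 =50625/ 49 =1033.16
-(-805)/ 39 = 805/ 39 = 20.64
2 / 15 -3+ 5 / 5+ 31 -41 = -178 / 15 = -11.87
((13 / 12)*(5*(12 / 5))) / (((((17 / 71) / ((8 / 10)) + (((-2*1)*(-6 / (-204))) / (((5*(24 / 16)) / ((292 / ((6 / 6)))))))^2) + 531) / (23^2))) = 9769095900 / 762185933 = 12.82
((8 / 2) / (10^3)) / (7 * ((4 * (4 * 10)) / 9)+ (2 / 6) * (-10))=9 / 272500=0.00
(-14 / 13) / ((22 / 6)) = -42 / 143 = -0.29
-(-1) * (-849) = -849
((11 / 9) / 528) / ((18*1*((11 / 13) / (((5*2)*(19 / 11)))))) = 1235 / 470448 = 0.00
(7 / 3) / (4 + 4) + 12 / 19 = 421 / 456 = 0.92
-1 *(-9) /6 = 3 /2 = 1.50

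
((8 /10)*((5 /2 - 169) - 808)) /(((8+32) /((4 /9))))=-1949 /225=-8.66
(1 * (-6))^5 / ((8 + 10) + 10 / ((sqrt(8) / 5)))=-279936 / 23 + 194400 * sqrt(2) / 23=-217.95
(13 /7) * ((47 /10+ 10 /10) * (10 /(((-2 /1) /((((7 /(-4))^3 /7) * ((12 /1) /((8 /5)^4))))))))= 9725625 /131072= 74.20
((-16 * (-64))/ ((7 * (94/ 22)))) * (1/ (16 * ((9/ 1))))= 704/ 2961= 0.24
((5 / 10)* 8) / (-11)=-4 / 11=-0.36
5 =5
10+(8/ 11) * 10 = 190/ 11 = 17.27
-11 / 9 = -1.22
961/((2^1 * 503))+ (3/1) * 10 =31141/1006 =30.96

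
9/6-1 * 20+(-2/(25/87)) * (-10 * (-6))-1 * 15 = -4511/10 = -451.10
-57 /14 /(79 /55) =-3135 /1106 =-2.83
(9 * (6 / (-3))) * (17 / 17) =-18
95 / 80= 1.19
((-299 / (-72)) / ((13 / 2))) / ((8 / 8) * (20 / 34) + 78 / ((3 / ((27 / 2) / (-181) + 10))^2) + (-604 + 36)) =12809551 / 5741740758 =0.00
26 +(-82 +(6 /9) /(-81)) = -56.01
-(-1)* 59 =59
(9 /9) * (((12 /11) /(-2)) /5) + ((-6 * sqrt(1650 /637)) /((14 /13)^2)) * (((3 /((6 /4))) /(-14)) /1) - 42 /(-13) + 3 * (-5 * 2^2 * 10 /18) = -64804 /2145 + 195 * sqrt(858) /4802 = -29.02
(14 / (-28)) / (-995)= 1 / 1990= 0.00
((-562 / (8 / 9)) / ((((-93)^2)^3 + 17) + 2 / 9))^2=518063121 / 542500801562146034691686656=0.00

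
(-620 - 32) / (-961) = 652 / 961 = 0.68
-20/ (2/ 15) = -150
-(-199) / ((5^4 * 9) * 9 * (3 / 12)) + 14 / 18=40171 / 50625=0.79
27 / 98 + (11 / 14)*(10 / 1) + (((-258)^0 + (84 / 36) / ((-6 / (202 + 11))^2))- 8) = 1729729 / 588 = 2941.72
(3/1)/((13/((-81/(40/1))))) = -243/520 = -0.47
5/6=0.83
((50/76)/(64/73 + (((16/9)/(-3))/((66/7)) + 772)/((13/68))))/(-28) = -21138975/3633518137984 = -0.00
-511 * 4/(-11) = 2044/11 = 185.82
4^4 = 256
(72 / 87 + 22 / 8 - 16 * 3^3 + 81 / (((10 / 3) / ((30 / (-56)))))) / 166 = -716899 / 269584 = -2.66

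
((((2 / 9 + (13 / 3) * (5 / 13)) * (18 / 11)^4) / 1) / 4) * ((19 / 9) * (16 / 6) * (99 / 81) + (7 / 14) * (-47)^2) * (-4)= -220373448 / 14641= -15051.80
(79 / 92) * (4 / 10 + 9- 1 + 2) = 1027 / 115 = 8.93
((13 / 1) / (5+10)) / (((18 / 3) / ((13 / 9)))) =0.21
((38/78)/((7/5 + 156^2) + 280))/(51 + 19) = 0.00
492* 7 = 3444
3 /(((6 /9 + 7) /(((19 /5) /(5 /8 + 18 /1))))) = 1368 /17135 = 0.08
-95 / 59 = -1.61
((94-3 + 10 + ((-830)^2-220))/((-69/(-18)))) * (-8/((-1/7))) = 10062192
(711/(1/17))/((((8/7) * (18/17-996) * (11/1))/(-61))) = 29246511/496144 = 58.95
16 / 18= 8 / 9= 0.89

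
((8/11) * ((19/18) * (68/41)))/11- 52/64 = -497749/714384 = -0.70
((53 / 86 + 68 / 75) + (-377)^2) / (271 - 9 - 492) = -916741873 / 1483500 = -617.96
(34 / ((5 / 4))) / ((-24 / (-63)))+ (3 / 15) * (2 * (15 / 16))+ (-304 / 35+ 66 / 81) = 96623 / 1512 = 63.90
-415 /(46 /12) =-108.26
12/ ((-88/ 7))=-21/ 22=-0.95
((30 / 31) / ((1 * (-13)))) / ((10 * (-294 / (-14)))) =-1 / 2821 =-0.00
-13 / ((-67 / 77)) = 1001 / 67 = 14.94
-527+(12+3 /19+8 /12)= -29308 /57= -514.18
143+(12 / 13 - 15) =1676 / 13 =128.92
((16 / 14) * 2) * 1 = 16 / 7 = 2.29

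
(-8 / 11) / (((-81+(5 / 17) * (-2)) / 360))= 3.21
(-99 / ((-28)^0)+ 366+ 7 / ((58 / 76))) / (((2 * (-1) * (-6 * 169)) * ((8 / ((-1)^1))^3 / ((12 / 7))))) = -8009 / 17565184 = -0.00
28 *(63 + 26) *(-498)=-1241016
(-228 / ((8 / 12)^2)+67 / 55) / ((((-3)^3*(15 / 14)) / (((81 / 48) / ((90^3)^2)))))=0.00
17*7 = 119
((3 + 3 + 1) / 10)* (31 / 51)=217 / 510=0.43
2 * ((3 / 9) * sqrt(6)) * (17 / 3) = 9.25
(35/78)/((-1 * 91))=-5/1014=-0.00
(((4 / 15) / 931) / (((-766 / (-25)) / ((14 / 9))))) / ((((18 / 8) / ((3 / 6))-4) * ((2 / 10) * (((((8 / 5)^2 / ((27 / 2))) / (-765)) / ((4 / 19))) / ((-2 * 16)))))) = 3825000 / 967841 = 3.95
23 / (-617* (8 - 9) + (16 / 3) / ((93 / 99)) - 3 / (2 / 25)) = 1426 / 36281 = 0.04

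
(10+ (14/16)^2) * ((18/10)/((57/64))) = 2067/95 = 21.76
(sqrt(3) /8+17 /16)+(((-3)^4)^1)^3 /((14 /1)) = sqrt(3) /8+4251647 /112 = 37961.35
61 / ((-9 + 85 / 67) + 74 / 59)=-241133 / 25604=-9.42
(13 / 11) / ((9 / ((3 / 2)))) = 13 / 66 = 0.20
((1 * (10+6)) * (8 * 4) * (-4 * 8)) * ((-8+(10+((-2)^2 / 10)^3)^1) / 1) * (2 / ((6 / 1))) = -1409024 / 125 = -11272.19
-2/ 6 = -1/ 3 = -0.33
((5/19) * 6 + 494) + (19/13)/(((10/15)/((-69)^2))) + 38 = 5419751/494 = 10971.16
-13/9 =-1.44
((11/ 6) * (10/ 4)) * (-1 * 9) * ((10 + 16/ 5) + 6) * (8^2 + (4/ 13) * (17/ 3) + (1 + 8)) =-769560/ 13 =-59196.92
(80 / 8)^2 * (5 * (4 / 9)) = 2000 / 9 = 222.22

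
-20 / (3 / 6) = -40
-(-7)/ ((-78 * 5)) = -7/ 390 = -0.02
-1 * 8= -8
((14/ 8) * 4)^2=49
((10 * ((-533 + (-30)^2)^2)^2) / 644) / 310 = 18141126721 / 19964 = 908691.98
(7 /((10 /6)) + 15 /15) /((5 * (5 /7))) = 182 /125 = 1.46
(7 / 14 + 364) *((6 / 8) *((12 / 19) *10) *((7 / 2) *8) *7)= 6429780 / 19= 338409.47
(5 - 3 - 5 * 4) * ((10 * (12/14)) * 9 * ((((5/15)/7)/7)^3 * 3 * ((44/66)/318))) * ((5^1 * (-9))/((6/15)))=13500/43647779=0.00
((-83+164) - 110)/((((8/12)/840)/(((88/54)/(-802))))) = 89320/1203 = 74.25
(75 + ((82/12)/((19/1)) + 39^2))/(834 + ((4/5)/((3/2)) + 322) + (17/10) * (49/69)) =20928275/15177979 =1.38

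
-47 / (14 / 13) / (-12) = 611 / 168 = 3.64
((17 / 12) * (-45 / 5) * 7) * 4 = -357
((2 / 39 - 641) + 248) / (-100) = 613 / 156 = 3.93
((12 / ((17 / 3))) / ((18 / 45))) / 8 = 45 / 68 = 0.66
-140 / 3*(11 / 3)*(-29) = 44660 / 9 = 4962.22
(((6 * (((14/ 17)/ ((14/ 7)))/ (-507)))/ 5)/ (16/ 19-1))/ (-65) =-266/ 2801175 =-0.00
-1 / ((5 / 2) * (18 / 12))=-4 / 15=-0.27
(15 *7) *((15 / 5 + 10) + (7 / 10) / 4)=11067 / 8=1383.38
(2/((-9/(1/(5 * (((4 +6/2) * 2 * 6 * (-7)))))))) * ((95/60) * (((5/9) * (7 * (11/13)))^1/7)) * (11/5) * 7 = 2299/2653560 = 0.00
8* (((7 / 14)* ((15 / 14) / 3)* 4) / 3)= 40 / 21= 1.90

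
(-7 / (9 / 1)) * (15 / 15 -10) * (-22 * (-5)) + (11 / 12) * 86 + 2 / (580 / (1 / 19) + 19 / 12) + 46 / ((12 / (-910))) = -698195213 / 264518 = -2639.50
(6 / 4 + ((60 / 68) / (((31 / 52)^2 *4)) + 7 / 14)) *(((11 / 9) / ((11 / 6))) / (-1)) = -85628 / 49011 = -1.75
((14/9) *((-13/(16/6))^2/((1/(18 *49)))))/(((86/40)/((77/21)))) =9564555/172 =55607.88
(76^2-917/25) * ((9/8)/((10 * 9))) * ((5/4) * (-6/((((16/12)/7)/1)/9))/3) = -27118287/3200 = -8474.46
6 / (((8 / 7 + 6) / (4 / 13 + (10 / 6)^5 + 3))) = 357518 / 26325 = 13.58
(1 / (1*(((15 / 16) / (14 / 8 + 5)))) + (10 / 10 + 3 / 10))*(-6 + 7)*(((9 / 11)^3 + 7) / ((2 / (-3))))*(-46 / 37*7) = 41243853 / 49247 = 837.49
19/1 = 19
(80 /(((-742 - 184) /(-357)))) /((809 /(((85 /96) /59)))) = 50575 /88397812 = 0.00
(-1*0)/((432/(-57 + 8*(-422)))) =0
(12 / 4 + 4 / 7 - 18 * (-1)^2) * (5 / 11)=-505 / 77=-6.56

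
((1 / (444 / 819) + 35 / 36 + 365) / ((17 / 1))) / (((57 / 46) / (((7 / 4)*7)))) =138038341 / 645354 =213.90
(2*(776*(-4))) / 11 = -6208 / 11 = -564.36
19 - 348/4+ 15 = -53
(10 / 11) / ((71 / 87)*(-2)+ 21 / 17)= -14790 / 6457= -2.29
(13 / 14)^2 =169 / 196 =0.86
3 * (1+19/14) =99/14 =7.07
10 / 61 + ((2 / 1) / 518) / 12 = 31141 / 189588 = 0.16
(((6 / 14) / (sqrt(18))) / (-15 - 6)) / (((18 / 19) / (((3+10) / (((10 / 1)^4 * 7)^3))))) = -247 * sqrt(2) / 1815156000000000000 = -0.00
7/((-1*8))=-7/8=-0.88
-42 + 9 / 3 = -39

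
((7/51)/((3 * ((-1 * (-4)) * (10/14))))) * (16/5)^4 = 802816/478125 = 1.68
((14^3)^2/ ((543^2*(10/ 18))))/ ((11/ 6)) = 45177216/ 1801855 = 25.07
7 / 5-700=-3493 / 5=-698.60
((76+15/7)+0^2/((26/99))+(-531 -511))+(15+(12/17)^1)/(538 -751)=-8144252/8449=-963.93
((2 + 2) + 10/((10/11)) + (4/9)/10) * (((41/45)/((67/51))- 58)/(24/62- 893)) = 1208704291/1251420975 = 0.97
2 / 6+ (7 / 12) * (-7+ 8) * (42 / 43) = 233 / 258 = 0.90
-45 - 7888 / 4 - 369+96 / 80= -11924 / 5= -2384.80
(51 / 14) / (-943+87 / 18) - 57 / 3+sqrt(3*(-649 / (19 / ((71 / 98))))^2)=-748810 / 39403+46079*sqrt(3) / 1862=23.86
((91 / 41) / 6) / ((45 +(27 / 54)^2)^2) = 728 / 4029603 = 0.00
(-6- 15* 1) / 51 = -7 / 17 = -0.41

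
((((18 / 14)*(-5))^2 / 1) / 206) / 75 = 27 / 10094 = 0.00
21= 21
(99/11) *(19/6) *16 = 456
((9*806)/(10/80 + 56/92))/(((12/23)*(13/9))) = 65596/5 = 13119.20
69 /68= 1.01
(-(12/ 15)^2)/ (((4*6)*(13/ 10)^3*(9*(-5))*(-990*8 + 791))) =-0.00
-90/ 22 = -45/ 11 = -4.09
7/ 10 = 0.70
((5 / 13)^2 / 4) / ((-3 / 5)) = -125 / 2028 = -0.06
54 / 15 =18 / 5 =3.60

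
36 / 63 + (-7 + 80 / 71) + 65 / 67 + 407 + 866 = 42245387 / 33299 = 1268.67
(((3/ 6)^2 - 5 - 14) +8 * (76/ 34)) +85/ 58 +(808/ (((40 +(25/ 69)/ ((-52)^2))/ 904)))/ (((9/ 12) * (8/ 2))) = 89590896087203/ 14717164180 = 6087.51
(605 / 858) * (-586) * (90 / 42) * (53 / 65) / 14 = -854095 / 16562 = -51.57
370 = 370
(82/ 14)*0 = 0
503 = 503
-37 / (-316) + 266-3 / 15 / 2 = 420307 / 1580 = 266.02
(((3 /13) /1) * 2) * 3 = 18 /13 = 1.38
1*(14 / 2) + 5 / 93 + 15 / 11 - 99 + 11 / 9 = -89.36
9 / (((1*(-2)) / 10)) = -45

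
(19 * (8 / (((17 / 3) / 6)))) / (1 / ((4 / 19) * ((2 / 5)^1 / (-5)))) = -2.71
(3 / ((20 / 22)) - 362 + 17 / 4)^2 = 125634.80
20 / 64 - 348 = -5563 / 16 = -347.69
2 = 2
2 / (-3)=-2 / 3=-0.67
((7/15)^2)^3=117649/11390625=0.01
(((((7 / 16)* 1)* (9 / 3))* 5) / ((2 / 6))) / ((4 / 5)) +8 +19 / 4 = 37.36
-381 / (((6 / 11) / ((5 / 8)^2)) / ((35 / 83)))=-1222375 / 10624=-115.06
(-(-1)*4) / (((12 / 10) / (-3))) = -10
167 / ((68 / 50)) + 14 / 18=37813 / 306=123.57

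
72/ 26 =2.77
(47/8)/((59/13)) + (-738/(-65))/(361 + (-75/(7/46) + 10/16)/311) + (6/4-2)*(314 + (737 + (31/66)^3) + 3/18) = -2412351708794411107/4601010887169840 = -524.31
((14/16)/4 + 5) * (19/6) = 3173/192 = 16.53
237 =237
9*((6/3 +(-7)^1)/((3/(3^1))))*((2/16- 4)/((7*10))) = 279/112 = 2.49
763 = 763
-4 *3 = -12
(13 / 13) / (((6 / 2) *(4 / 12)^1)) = 1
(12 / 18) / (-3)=-2 / 9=-0.22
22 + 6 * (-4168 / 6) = -4146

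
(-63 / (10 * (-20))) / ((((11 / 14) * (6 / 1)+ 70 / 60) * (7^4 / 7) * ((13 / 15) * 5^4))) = 0.00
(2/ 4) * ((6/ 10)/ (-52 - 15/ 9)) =-9/ 1610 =-0.01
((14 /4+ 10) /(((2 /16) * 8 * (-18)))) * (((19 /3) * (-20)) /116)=95 /116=0.82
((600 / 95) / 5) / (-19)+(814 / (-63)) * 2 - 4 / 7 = -602216 / 22743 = -26.48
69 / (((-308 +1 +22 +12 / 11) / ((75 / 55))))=-115 / 347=-0.33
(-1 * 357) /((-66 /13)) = 1547 /22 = 70.32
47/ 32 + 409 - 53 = 11439/ 32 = 357.47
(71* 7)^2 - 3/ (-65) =16055588/ 65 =247009.05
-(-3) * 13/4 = 39/4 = 9.75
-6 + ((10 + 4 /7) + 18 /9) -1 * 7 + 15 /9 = 26 /21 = 1.24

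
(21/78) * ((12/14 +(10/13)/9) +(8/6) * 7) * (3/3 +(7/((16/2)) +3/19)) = 54178/9633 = 5.62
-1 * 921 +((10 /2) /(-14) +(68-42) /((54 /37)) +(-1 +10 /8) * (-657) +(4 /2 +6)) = -801203 /756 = -1059.79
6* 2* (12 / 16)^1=9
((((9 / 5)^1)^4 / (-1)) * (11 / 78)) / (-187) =0.01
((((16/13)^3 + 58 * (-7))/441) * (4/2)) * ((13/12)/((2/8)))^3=-197308/1323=-149.14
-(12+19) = -31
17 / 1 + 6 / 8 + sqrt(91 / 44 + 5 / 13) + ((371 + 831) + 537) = sqrt(200629) / 286 + 7027 / 4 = 1758.32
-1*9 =-9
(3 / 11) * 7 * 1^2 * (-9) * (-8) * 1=1512 / 11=137.45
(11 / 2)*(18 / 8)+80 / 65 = 1415 / 104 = 13.61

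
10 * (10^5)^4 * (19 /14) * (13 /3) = 123500000000000000000000 /21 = 5880952380952380952380.95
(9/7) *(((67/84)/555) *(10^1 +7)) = 1139/36260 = 0.03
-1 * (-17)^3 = 4913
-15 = -15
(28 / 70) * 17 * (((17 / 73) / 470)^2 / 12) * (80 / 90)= 4913 / 39729693375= 0.00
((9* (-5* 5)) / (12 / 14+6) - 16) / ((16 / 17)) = -13277 / 256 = -51.86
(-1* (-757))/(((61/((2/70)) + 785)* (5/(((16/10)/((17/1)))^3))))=48448/1120778125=0.00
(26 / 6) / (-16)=-13 / 48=-0.27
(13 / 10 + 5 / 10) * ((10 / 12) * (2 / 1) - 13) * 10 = -204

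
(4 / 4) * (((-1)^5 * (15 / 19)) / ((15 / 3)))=-3 / 19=-0.16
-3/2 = -1.50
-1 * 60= -60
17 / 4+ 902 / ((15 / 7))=425.18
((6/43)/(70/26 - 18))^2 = 6084/73222249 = 0.00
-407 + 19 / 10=-4051 / 10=-405.10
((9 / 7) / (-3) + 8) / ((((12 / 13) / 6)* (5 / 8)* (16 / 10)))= 689 / 14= 49.21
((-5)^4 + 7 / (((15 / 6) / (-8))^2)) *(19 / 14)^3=119463203 / 68600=1741.45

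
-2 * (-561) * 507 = 568854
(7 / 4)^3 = 343 / 64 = 5.36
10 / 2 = 5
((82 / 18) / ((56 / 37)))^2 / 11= 2301289 / 2794176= 0.82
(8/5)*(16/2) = 64/5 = 12.80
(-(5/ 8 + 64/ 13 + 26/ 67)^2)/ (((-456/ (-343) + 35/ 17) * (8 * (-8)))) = 9976244891039/ 61392774090752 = 0.16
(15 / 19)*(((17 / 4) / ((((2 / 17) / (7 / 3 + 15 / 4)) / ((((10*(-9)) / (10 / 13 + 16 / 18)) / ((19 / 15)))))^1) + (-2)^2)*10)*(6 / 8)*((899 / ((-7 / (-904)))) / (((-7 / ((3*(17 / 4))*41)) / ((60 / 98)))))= 397988494071921979875 / 1345213072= 295855357307.98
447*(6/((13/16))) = 42912/13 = 3300.92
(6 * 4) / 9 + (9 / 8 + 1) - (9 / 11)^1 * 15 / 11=3.68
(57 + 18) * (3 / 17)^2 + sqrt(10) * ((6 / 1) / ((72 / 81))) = 23.68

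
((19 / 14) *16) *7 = 152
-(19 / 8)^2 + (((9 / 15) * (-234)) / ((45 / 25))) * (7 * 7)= -244969 / 64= -3827.64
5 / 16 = 0.31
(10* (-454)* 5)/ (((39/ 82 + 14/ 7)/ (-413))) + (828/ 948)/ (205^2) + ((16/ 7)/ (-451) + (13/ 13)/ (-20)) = 112299350589605873/ 29654016700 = 3786986.15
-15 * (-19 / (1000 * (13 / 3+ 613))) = 171 / 370400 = 0.00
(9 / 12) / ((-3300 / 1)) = -1 / 4400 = -0.00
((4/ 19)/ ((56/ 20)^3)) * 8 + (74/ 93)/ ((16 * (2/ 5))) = 1949645/ 9697296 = 0.20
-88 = -88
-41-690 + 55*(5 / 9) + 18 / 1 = -6142 / 9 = -682.44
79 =79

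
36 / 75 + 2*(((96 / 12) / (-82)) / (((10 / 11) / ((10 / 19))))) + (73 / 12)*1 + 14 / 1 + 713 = 171407351 / 233700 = 733.45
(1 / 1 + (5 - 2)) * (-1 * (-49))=196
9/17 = 0.53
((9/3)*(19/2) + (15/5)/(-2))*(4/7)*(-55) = -5940/7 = -848.57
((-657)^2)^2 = 186320859201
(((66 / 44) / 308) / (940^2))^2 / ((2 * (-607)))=-9 / 359659491122032640000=-0.00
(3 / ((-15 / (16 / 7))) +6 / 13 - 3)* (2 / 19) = -2726 / 8645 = -0.32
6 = 6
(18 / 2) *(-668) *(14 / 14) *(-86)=517032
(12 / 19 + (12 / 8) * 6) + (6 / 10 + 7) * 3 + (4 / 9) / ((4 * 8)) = 221927 / 6840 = 32.45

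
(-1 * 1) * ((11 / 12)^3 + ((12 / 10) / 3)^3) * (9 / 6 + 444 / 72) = -4144577 / 648000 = -6.40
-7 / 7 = -1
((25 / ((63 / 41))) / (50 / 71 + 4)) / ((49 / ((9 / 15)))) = 14555 / 343686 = 0.04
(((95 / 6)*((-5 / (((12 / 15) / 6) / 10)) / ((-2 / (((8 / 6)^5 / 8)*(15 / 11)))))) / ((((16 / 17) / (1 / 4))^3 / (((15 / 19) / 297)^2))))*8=383828125 / 169903236096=0.00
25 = 25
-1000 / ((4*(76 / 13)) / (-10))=8125 / 19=427.63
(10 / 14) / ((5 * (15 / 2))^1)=2 / 105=0.02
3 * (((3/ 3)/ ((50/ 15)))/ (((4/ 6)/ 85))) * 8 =918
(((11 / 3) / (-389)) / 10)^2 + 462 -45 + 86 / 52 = 741208089823 / 1770455700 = 418.65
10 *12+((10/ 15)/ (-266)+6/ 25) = 1199369/ 9975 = 120.24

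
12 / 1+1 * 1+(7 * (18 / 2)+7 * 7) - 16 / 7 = 859 / 7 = 122.71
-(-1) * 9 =9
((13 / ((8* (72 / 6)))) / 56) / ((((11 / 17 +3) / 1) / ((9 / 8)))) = 663 / 888832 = 0.00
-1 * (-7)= 7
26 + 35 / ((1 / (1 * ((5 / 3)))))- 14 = 211 / 3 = 70.33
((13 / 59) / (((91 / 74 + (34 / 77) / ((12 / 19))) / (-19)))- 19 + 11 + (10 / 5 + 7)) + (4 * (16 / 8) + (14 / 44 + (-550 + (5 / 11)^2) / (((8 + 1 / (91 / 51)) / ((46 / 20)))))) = -12887873515871 / 91683278566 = -140.57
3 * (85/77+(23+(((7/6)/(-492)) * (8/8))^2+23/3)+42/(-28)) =20311594013/223667136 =90.81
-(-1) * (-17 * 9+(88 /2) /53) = -8065 /53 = -152.17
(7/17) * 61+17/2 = 1143/34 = 33.62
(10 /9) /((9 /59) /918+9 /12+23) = 40120 /857571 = 0.05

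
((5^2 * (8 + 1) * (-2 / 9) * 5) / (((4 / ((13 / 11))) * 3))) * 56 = -45500 / 33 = -1378.79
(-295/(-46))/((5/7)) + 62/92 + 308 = 7306/23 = 317.65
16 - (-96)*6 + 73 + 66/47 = 31321/47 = 666.40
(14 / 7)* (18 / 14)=18 / 7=2.57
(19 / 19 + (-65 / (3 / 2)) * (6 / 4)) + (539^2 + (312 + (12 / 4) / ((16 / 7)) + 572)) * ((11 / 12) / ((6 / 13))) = 222221305 / 384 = 578701.32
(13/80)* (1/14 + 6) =221/224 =0.99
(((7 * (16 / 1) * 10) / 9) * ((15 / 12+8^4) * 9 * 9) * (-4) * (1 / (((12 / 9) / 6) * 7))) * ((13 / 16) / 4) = -86288085 / 4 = -21572021.25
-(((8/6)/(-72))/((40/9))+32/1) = -7679/240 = -32.00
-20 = -20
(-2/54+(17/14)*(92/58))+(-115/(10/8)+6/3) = -482936/5481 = -88.11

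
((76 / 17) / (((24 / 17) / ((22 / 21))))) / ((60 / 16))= 0.88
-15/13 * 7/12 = -35/52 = -0.67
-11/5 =-2.20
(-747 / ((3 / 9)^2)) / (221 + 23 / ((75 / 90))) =-33615 / 1243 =-27.04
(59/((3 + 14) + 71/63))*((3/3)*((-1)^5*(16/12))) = -2478/571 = -4.34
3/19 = 0.16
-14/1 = -14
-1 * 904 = -904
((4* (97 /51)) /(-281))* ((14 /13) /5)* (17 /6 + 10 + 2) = -241724 /2794545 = -0.09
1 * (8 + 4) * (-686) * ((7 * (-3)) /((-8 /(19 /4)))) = -102642.75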